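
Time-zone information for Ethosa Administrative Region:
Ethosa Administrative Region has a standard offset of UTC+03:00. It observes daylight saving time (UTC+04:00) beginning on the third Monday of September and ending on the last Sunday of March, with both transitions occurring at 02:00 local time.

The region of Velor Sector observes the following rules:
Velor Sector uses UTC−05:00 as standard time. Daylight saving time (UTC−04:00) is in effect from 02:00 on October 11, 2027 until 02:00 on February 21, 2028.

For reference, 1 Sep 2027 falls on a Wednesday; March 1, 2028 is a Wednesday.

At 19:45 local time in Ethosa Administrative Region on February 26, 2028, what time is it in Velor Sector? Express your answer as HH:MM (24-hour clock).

10:45

1 September 2027 is a Wednesday, so the first Monday is September 6 and the third is September 20.
1 March 2028 is a Wednesday, so Sundays fall on 5, 12, 19, 26; the last is March 26.
February 26, 2028 lies within the daylight-saving period (20 September 2027 – 26 March 2028), so Ethosa Administrative Region is on daylight time, UTC+04:00.
19:45 Ethosa Administrative Region − 4h = 15:45 UTC.
At the standard offset (UTC−05:00), 15:45 UTC − 5h = 10:45 Velor Sector standard time.
The standard-time date in Velor Sector, February 26, 2028, does not fall between 11 October 2027 and 21 February 2028, so daylight saving is not in effect and Velor Sector is at UTC−05:00.
15:45 UTC − 5h = 10:45 Velor Sector.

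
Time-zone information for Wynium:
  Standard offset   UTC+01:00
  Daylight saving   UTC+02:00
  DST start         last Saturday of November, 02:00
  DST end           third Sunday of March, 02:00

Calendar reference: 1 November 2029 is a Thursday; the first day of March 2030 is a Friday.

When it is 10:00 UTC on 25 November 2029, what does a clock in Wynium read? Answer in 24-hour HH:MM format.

1 November 2029 is a Thursday, so Saturdays fall on 3, 10, 17, 24; the last is November 24.
1 March 2030 is a Friday, so the first Sunday is March 3 and the third is March 17.
At the standard offset (UTC+01:00), 10:00 UTC + 1h = 11:00 Wynium standard time.
The standard-time date in Wynium, 25 November 2029, falls between 24 November 2029 and 17 March 2030, so daylight saving is in effect and Wynium is at UTC+02:00.
10:00 UTC + 2h = 12:00 local.

12:00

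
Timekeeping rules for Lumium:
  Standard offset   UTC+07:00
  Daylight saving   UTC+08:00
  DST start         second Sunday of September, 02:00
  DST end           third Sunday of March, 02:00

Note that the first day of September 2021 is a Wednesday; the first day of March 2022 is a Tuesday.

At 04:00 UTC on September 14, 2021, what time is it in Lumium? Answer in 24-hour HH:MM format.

1 September 2021 is a Wednesday, so the first Sunday is September 5 and the second is September 12.
1 March 2022 is a Tuesday, so the first Sunday is March 6 and the third is March 20.
At the standard offset (UTC+07:00), 04:00 UTC + 7h = 11:00 Lumium standard time.
Daylight saving runs 12 September 2021 – 20 March 2022; the standard-time date in Lumium, September 14, 2021, is inside that window, so Lumium is at UTC+08:00.
04:00 UTC + 8h = 12:00 local.

12:00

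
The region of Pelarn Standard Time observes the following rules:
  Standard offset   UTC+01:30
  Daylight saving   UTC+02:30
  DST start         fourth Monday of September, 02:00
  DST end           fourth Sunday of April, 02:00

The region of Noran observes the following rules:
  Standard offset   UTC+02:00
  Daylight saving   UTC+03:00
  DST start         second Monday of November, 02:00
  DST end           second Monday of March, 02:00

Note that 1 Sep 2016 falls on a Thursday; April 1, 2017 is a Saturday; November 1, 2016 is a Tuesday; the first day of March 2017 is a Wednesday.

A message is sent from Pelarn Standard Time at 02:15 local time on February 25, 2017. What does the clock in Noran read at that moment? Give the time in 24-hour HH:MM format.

1 September 2016 is a Thursday, so the first Monday is September 5 and the fourth is September 26.
1 April 2017 is a Saturday, so the first Sunday is April 2 and the fourth is April 23.
February 25, 2017 falls between 26 September 2016 and 23 April 2017, so daylight saving is in effect and Pelarn Standard Time is at UTC+02:30.
02:15 Pelarn Standard Time − 2h30m = 23:45 UTC (rolling into the previous day, 24 February 2017).
1 November 2016 is a Tuesday, so the first Monday is November 7 and the second is November 14.
1 March 2017 is a Wednesday, so the first Monday is March 6 and the second is March 13.
At the standard offset (UTC+02:00), 23:45 UTC + 2h = 01:45 Noran standard time (rolling into the next day, 25 February 2017).
Daylight saving runs 14 November 2016 – 13 March 2017; the standard-time date in Noran, February 25, 2017, is inside that window, so Noran is at UTC+03:00.
23:45 UTC + 3h = 02:45 Noran (rolling into the next day, 25 February 2017).

02:45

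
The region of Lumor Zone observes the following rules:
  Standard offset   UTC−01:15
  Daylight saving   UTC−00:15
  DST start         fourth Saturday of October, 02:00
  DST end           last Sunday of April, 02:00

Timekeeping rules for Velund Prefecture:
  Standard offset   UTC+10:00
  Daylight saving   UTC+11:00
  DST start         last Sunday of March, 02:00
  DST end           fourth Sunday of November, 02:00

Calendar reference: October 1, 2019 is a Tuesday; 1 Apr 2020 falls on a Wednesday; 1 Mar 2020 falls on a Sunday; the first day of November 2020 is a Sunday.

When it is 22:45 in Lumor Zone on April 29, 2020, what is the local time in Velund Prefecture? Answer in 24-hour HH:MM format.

1 October 2019 is a Tuesday, so the first Saturday is October 5 and the fourth is October 26.
1 April 2020 is a Wednesday, so Sundays fall on 5, 12, 19, 26; the last is April 26.
Daylight saving runs 26 October 2019 – 26 April 2020; April 29, 2020 is outside that window, so Lumor Zone is on standard time at UTC−01:15.
22:45 Lumor Zone + 1h15m = 00:00 UTC (rolling into the next day, 30 April 2020).
1 March 2020 is a Sunday, so Sundays fall on 1, 8, 15, 22, 29; the last is March 29.
1 November 2020 is a Sunday, so the first Sunday is November 1 and the fourth is November 22.
At the standard offset (UTC+10:00), 00:00 UTC + 10h = 10:00 Velund Prefecture standard time.
Daylight saving runs 29 March – 22 November; the standard-time date in Velund Prefecture, April 30, 2020, is inside that window, so Velund Prefecture is at UTC+11:00.
00:00 UTC + 11h = 11:00 Velund Prefecture.

11:00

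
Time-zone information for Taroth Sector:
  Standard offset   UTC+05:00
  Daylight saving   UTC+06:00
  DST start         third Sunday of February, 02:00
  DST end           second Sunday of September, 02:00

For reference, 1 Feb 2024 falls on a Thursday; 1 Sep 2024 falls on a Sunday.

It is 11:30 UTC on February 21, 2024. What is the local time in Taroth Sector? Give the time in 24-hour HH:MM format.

17:30

1 February 2024 is a Thursday, so the first Sunday is February 4 and the third is February 18.
1 September 2024 is a Sunday, so the first Sunday is September 1 and the second is September 8.
At the standard offset (UTC+05:00), 11:30 UTC + 5h = 16:30 Taroth Sector standard time.
Daylight saving runs 18 February – 8 September; the standard-time date in Taroth Sector, February 21, 2024, is inside that window, so Taroth Sector is at UTC+06:00.
11:30 UTC + 6h = 17:30 local.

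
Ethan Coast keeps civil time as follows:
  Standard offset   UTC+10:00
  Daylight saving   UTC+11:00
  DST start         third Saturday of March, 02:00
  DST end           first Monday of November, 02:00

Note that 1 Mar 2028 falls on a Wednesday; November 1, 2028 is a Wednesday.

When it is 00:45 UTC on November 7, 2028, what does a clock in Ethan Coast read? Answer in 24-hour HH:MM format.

10:45

1 March 2028 is a Wednesday, so the first Saturday is March 4 and the third is March 18.
1 November 2028 is a Wednesday, so the first Monday is November 6.
At the standard offset (UTC+10:00), 00:45 UTC + 10h = 10:45 Ethan Coast standard time.
The standard-time date in Ethan Coast, November 7, 2028, does not fall between 18 March and 6 November, so daylight saving is not in effect and Ethan Coast is at UTC+10:00.
00:45 UTC + 10h = 10:45 local.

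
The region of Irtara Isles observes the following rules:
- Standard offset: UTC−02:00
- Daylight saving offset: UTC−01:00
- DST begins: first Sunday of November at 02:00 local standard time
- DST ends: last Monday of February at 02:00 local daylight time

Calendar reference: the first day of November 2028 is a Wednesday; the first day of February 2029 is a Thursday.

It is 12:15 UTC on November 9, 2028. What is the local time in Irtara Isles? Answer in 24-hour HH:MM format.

11:15

1 November 2028 is a Wednesday, so the first Sunday is November 5.
1 February 2029 is a Thursday, so Mondays fall on 5, 12, 19, 26; the last is February 26.
At the standard offset (UTC−02:00), 12:15 UTC − 2h = 10:15 Irtara Isles standard time.
The standard-time date in Irtara Isles, November 9, 2028, falls between 5 November 2028 and 26 February 2029, so daylight saving is in effect and Irtara Isles is at UTC−01:00.
12:15 UTC − 1h = 11:15 local.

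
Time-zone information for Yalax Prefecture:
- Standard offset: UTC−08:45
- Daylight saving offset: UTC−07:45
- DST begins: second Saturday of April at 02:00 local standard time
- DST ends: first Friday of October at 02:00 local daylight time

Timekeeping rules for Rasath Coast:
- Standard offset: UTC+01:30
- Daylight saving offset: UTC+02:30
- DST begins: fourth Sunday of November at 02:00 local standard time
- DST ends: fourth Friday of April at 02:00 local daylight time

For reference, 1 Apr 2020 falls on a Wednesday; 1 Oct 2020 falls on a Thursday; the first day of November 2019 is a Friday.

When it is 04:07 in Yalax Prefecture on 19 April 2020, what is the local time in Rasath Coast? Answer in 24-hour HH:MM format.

14:22

1 April 2020 is a Wednesday, so the first Saturday is April 4 and the second is April 11.
1 October 2020 is a Thursday, so the first Friday is October 2.
Daylight saving runs 11 April – 2 October; 19 April 2020 is inside that window, so Yalax Prefecture is at UTC−07:45.
04:07 Yalax Prefecture + 7h45m = 11:52 UTC.
1 November 2019 is a Friday, so the first Sunday is November 3 and the fourth is November 24.
1 April 2020 is a Wednesday, so the first Friday is April 3 and the fourth is April 24.
At the standard offset (UTC+01:30), 11:52 UTC + 1h30m = 13:22 Rasath Coast standard time.
The standard-time date in Rasath Coast, 19 April 2020, lies within the daylight-saving period (24 November 2019 – 24 April 2020), so Rasath Coast is on daylight time, UTC+02:30.
11:52 UTC + 2h30m = 14:22 Rasath Coast.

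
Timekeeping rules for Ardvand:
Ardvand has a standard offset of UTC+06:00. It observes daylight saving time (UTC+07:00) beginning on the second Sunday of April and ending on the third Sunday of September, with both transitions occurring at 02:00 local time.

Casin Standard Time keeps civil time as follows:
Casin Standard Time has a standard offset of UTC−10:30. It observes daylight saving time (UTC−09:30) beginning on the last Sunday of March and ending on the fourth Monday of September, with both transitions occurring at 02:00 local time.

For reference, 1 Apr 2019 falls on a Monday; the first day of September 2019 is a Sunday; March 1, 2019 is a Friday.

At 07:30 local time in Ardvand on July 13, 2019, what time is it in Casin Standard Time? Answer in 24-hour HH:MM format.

1 April 2019 is a Monday, so the first Sunday is April 7 and the second is April 14.
1 September 2019 is a Sunday, so the first Sunday is September 1 and the third is September 15.
Daylight saving runs 14 April – 15 September; July 13, 2019 is inside that window, so Ardvand is at UTC+07:00.
07:30 Ardvand − 7h = 00:30 UTC.
1 March 2019 is a Friday, so Sundays fall on 3, 10, 17, 24, 31; the last is March 31.
1 September 2019 is a Sunday, so the first Monday is September 2 and the fourth is September 23.
At the standard offset (UTC−10:30), 00:30 UTC − 10h30m = 14:00 Casin Standard Time standard time (rolling into the previous day, 12 July 2019).
The standard-time date in Casin Standard Time, July 12, 2019, falls between 31 March and 23 September, so daylight saving is in effect and Casin Standard Time is at UTC−09:30.
00:30 UTC − 9h30m = 15:00 Casin Standard Time (rolling into the previous day, 12 July 2019).

15:00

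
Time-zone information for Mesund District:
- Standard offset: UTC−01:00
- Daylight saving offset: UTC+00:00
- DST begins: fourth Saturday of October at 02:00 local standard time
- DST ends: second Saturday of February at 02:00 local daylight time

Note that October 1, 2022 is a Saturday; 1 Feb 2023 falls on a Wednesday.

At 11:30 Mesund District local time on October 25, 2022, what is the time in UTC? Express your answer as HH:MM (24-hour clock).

1 October 2022 is a Saturday, so the first Saturday is October 1 and the fourth is October 22.
1 February 2023 is a Wednesday, so the first Saturday is February 4 and the second is February 11.
Daylight saving runs 22 October 2022 – 11 February 2023; October 25, 2022 is inside that window, so Mesund District is at UTC+00:00.
11:30 local − 0h = 11:30 UTC.

11:30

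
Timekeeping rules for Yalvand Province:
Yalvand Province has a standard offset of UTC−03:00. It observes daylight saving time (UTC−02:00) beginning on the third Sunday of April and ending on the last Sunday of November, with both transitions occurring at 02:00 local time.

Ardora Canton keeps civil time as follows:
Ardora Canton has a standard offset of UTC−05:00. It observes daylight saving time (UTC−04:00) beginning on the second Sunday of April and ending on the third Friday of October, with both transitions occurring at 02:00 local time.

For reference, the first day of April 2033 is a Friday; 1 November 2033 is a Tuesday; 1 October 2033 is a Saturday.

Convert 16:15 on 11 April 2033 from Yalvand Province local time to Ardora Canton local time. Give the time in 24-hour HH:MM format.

15:15

1 April 2033 is a Friday, so the first Sunday is April 3 and the third is April 17.
1 November 2033 is a Tuesday, so Sundays fall on 6, 13, 20, 27; the last is November 27.
Daylight saving runs 17 April – 27 November; 11 April 2033 is outside that window, so Yalvand Province is on standard time at UTC−03:00.
16:15 Yalvand Province + 3h = 19:15 UTC.
1 April 2033 is a Friday, so the first Sunday is April 3 and the second is April 10.
1 October 2033 is a Saturday, so the first Friday is October 7 and the third is October 21.
At the standard offset (UTC−05:00), 19:15 UTC − 5h = 14:15 Ardora Canton standard time.
Daylight saving runs 10 April – 21 October; the standard-time date in Ardora Canton, 11 April 2033, is inside that window, so Ardora Canton is at UTC−04:00.
19:15 UTC − 4h = 15:15 Ardora Canton.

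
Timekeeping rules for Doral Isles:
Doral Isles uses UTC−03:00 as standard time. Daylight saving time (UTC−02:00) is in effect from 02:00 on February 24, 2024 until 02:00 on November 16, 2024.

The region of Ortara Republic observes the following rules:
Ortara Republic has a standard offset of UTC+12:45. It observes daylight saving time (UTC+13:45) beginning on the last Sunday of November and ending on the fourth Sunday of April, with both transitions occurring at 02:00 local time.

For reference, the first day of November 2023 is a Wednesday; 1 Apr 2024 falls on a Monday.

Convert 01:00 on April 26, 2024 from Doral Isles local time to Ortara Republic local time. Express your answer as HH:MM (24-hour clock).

Daylight saving runs 24 February – 16 November; April 26, 2024 is inside that window, so Doral Isles is at UTC−02:00.
01:00 Doral Isles + 2h = 03:00 UTC.
1 November 2023 is a Wednesday, so Sundays fall on 5, 12, 19, 26; the last is November 26.
1 April 2024 is a Monday, so the first Sunday is April 7 and the fourth is April 28.
At the standard offset (UTC+12:45), 03:00 UTC + 12h45m = 15:45 Ortara Republic standard time.
Daylight saving runs 26 November 2023 – 28 April 2024; the standard-time date in Ortara Republic, April 26, 2024, is inside that window, so Ortara Republic is at UTC+13:45.
03:00 UTC + 13h45m = 16:45 Ortara Republic.

16:45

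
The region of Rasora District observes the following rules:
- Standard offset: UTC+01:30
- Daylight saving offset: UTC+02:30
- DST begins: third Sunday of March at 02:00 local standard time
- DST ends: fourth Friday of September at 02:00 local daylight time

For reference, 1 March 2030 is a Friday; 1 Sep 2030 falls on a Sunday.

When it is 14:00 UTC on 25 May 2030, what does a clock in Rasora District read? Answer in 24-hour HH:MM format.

16:30

1 March 2030 is a Friday, so the first Sunday is March 3 and the third is March 17.
1 September 2030 is a Sunday, so the first Friday is September 6 and the fourth is September 27.
At the standard offset (UTC+01:30), 14:00 UTC + 1h30m = 15:30 Rasora District standard time.
The standard-time date in Rasora District, 25 May 2030, falls between 17 March and 27 September, so daylight saving is in effect and Rasora District is at UTC+02:30.
14:00 UTC + 2h30m = 16:30 local.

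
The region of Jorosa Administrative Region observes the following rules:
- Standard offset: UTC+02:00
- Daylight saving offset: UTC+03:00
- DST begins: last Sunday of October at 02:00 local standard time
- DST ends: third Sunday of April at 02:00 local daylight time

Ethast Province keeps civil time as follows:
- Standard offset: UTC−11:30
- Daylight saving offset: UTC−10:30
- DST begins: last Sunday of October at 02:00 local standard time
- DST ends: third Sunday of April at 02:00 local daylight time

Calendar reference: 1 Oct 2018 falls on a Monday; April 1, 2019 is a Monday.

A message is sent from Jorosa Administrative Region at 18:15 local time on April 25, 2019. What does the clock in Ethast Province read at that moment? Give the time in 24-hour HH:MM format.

04:45

1 October 2018 is a Monday, so Sundays fall on 7, 14, 21, 28; the last is October 28.
1 April 2019 is a Monday, so the first Sunday is April 7 and the third is April 21.
April 25, 2019 is outside the daylight-saving period (28 October 2018 – 21 April 2019), so Jorosa Administrative Region is on standard time, UTC+02:00.
18:15 Jorosa Administrative Region − 2h = 16:15 UTC.
1 October 2018 is a Monday, so Sundays fall on 7, 14, 21, 28; the last is October 28.
1 April 2019 is a Monday, so the first Sunday is April 7 and the third is April 21.
At the standard offset (UTC−11:30), 16:15 UTC − 11h30m = 04:45 Ethast Province standard time.
Daylight saving runs 28 October 2018 – 21 April 2019; the standard-time date in Ethast Province, April 25, 2019, is outside that window, so Ethast Province is on standard time at UTC−11:30.
16:15 UTC − 11h30m = 04:45 Ethast Province.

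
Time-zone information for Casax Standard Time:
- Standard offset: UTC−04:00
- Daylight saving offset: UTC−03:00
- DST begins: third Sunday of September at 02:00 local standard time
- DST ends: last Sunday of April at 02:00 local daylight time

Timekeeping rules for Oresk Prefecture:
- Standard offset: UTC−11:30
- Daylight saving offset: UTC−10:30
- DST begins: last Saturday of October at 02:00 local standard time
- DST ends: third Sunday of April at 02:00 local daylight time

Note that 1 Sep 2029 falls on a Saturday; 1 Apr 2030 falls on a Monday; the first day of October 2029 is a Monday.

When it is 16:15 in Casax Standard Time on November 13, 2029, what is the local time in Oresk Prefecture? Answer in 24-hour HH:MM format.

08:45

1 September 2029 is a Saturday, so the first Sunday is September 2 and the third is September 16.
1 April 2030 is a Monday, so Sundays fall on 7, 14, 21, 28; the last is April 28.
November 13, 2029 lies within the daylight-saving period (16 September 2029 – 28 April 2030), so Casax Standard Time is on daylight time, UTC−03:00.
16:15 Casax Standard Time + 3h = 19:15 UTC.
1 October 2029 is a Monday, so Saturdays fall on 6, 13, 20, 27; the last is October 27.
1 April 2030 is a Monday, so the first Sunday is April 7 and the third is April 21.
At the standard offset (UTC−11:30), 19:15 UTC − 11h30m = 07:45 Oresk Prefecture standard time.
Daylight saving runs 27 October 2029 – 21 April 2030; the standard-time date in Oresk Prefecture, November 13, 2029, is inside that window, so Oresk Prefecture is at UTC−10:30.
19:15 UTC − 10h30m = 08:45 Oresk Prefecture.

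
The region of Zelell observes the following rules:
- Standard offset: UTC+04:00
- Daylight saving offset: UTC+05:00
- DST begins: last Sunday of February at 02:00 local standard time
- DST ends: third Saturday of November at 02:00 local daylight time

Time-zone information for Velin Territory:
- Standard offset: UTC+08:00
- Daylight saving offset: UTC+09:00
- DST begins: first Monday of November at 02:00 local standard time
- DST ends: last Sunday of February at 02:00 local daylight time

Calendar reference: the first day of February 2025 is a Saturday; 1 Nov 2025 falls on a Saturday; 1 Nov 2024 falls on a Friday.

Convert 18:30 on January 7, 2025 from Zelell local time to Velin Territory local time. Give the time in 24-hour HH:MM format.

1 February 2025 is a Saturday, so Sundays fall on 2, 9, 16, 23; the last is February 23.
1 November 2025 is a Saturday, so the first Saturday is November 1 and the third is November 15.
January 7, 2025 does not fall between 23 February and 15 November, so daylight saving is not in effect and Zelell is at UTC+04:00.
18:30 Zelell − 4h = 14:30 UTC.
1 November 2024 is a Friday, so the first Monday is November 4.
1 February 2025 is a Saturday, so Sundays fall on 2, 9, 16, 23; the last is February 23.
At the standard offset (UTC+08:00), 14:30 UTC + 8h = 22:30 Velin Territory standard time.
Daylight saving runs 4 November 2024 – 23 February 2025; the standard-time date in Velin Territory, January 7, 2025, is inside that window, so Velin Territory is at UTC+09:00.
14:30 UTC + 9h = 23:30 Velin Territory.

23:30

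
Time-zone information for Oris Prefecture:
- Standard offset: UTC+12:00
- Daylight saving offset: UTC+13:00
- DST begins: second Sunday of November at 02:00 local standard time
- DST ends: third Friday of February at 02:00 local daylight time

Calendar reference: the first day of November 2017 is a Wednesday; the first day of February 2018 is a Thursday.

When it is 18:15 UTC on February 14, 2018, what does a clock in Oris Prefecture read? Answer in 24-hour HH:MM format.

1 November 2017 is a Wednesday, so the first Sunday is November 5 and the second is November 12.
1 February 2018 is a Thursday, so the first Friday is February 2 and the third is February 16.
At the standard offset (UTC+12:00), 18:15 UTC + 12h = 06:15 Oris Prefecture standard time (rolling into the next day, 15 February 2018).
The standard-time date in Oris Prefecture, February 15, 2018, falls between 12 November 2017 and 16 February 2018, so daylight saving is in effect and Oris Prefecture is at UTC+13:00.
18:15 UTC + 13h = 07:15 local (rolling into the next day, 15 February 2018).

07:15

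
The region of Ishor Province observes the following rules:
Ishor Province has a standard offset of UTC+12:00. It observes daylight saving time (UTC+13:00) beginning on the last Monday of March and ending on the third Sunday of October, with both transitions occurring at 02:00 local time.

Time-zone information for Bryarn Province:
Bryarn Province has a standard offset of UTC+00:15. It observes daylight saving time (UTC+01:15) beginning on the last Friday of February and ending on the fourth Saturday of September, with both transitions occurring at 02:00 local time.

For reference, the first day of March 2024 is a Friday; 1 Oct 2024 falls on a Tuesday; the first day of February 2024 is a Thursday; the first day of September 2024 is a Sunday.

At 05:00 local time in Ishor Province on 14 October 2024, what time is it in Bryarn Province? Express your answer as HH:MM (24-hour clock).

1 March 2024 is a Friday, so Mondays fall on 4, 11, 18, 25; the last is March 25.
1 October 2024 is a Tuesday, so the first Sunday is October 6 and the third is October 20.
Daylight saving runs 25 March – 20 October; 14 October 2024 is inside that window, so Ishor Province is at UTC+13:00.
05:00 Ishor Province − 13h = 16:00 UTC (rolling into the previous day, 13 October 2024).
1 February 2024 is a Thursday, so Fridays fall on 2, 9, 16, 23; the last is February 23.
1 September 2024 is a Sunday, so the first Saturday is September 7 and the fourth is September 28.
At the standard offset (UTC+00:15), 16:00 UTC + 0h15m = 16:15 Bryarn Province standard time.
The standard-time date in Bryarn Province, 13 October 2024, is outside the daylight-saving period (23 February – 28 September), so Bryarn Province is on standard time, UTC+00:15.
16:00 UTC + 0h15m = 16:15 Bryarn Province.

16:15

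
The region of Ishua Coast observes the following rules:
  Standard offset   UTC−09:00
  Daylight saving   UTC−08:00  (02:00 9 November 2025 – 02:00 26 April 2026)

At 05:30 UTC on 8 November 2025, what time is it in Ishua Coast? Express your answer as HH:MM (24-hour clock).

20:30

At the standard offset (UTC−09:00), 05:30 UTC − 9h = 20:30 Ishua Coast standard time (rolling into the previous day, 7 November 2025).
The standard-time date in Ishua Coast, 7 November 2025, does not fall between 9 November 2025 and 26 April 2026, so daylight saving is not in effect and Ishua Coast is at UTC−09:00.
05:30 UTC − 9h = 20:30 local (rolling into the previous day, 7 November 2025).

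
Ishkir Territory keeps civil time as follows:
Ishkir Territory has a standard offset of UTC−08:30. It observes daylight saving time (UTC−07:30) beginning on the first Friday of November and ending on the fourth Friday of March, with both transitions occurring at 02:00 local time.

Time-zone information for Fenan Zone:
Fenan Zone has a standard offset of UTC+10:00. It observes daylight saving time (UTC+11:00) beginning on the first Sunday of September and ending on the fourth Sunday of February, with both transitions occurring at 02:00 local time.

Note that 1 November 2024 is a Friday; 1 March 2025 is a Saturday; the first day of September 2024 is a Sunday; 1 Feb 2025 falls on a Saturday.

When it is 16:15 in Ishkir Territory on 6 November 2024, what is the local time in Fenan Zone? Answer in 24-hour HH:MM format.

1 November 2024 is a Friday, so the first Friday is November 1.
1 March 2025 is a Saturday, so the first Friday is March 7 and the fourth is March 28.
Daylight saving runs 1 November 2024 – 28 March 2025; 6 November 2024 is inside that window, so Ishkir Territory is at UTC−07:30.
16:15 Ishkir Territory + 7h30m = 23:45 UTC.
1 September 2024 is a Sunday, so the first Sunday is September 1.
1 February 2025 is a Saturday, so the first Sunday is February 2 and the fourth is February 23.
At the standard offset (UTC+10:00), 23:45 UTC + 10h = 09:45 Fenan Zone standard time (rolling into the next day, 7 November 2024).
Daylight saving runs 1 September 2024 – 23 February 2025; the standard-time date in Fenan Zone, 7 November 2024, is inside that window, so Fenan Zone is at UTC+11:00.
23:45 UTC + 11h = 10:45 Fenan Zone (rolling into the next day, 7 November 2024).

10:45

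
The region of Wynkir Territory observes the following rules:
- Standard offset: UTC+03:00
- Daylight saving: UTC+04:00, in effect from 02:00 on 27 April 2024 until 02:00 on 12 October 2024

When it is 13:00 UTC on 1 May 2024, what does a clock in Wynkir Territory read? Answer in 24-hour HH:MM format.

At the standard offset (UTC+03:00), 13:00 UTC + 3h = 16:00 Wynkir Territory standard time.
The standard-time date in Wynkir Territory, 1 May 2024, falls between 27 April and 12 October, so daylight saving is in effect and Wynkir Territory is at UTC+04:00.
13:00 UTC + 4h = 17:00 local.

17:00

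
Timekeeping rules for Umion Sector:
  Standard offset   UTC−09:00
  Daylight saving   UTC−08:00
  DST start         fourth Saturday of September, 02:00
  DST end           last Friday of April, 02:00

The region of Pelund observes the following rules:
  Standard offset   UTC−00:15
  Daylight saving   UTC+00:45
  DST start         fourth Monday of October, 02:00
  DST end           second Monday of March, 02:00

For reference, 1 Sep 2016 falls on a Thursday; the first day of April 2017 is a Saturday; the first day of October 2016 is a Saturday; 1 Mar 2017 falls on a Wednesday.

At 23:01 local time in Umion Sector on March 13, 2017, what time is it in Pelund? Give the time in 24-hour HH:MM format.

1 September 2016 is a Thursday, so the first Saturday is September 3 and the fourth is September 24.
1 April 2017 is a Saturday, so Fridays fall on 7, 14, 21, 28; the last is April 28.
March 13, 2017 lies within the daylight-saving period (24 September 2016 – 28 April 2017), so Umion Sector is on daylight time, UTC−08:00.
23:01 Umion Sector + 8h = 07:01 UTC (rolling into the next day, 14 March 2017).
1 October 2016 is a Saturday, so the first Monday is October 3 and the fourth is October 24.
1 March 2017 is a Wednesday, so the first Monday is March 6 and the second is March 13.
At the standard offset (UTC−00:15), 07:01 UTC − 0h15m = 06:46 Pelund standard time.
The standard-time date in Pelund, March 14, 2017, does not fall between 24 October 2016 and 13 March 2017, so daylight saving is not in effect and Pelund is at UTC−00:15.
07:01 UTC − 0h15m = 06:46 Pelund.

06:46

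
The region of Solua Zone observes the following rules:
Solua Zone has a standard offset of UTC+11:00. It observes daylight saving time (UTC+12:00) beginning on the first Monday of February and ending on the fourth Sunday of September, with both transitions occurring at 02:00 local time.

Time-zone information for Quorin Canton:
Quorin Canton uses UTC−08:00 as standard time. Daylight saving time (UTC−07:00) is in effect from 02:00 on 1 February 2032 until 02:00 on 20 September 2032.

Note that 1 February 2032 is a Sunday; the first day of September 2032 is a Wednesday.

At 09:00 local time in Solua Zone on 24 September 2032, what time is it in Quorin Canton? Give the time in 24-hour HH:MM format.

1 February 2032 is a Sunday, so the first Monday is February 2.
1 September 2032 is a Wednesday, so the first Sunday is September 5 and the fourth is September 26.
24 September 2032 falls between 2 February and 26 September, so daylight saving is in effect and Solua Zone is at UTC+12:00.
09:00 Solua Zone − 12h = 21:00 UTC (rolling into the previous day, 23 September 2032).
At the standard offset (UTC−08:00), 21:00 UTC − 8h = 13:00 Quorin Canton standard time.
The standard-time date in Quorin Canton, 23 September 2032, is outside the daylight-saving period (1 February – 20 September), so Quorin Canton is on standard time, UTC−08:00.
21:00 UTC − 8h = 13:00 Quorin Canton.

13:00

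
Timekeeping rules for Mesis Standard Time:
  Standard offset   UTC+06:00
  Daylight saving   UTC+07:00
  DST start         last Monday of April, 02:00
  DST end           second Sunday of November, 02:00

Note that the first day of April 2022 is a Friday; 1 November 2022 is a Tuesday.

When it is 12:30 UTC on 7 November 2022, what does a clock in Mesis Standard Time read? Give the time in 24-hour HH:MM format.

19:30

1 April 2022 is a Friday, so Mondays fall on 4, 11, 18, 25; the last is April 25.
1 November 2022 is a Tuesday, so the first Sunday is November 6 and the second is November 13.
At the standard offset (UTC+06:00), 12:30 UTC + 6h = 18:30 Mesis Standard Time standard time.
The standard-time date in Mesis Standard Time, 7 November 2022, falls between 25 April and 13 November, so daylight saving is in effect and Mesis Standard Time is at UTC+07:00.
12:30 UTC + 7h = 19:30 local.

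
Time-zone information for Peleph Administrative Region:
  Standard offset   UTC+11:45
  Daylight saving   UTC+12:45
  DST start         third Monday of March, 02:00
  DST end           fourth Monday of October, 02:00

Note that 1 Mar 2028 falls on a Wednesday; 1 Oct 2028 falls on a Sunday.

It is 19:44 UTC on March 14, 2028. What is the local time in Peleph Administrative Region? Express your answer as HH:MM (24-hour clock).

1 March 2028 is a Wednesday, so the first Monday is March 6 and the third is March 20.
1 October 2028 is a Sunday, so the first Monday is October 2 and the fourth is October 23.
At the standard offset (UTC+11:45), 19:44 UTC + 11h45m = 07:29 Peleph Administrative Region standard time (rolling into the next day, 15 March 2028).
The standard-time date in Peleph Administrative Region, March 15, 2028, is outside the daylight-saving period (20 March – 23 October), so Peleph Administrative Region is on standard time, UTC+11:45.
19:44 UTC + 11h45m = 07:29 local (rolling into the next day, 15 March 2028).

07:29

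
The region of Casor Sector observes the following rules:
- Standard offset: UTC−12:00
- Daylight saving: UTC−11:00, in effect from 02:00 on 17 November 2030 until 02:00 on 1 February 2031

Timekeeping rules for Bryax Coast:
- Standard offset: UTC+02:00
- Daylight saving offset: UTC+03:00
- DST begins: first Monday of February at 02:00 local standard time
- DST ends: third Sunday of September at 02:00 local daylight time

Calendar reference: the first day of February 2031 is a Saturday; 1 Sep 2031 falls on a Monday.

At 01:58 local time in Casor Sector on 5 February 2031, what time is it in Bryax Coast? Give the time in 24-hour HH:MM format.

5 February 2031 does not fall between 17 November 2030 and 1 February 2031, so daylight saving is not in effect and Casor Sector is at UTC−12:00.
01:58 Casor Sector + 12h = 13:58 UTC.
1 February 2031 is a Saturday, so the first Monday is February 3.
1 September 2031 is a Monday, so the first Sunday is September 7 and the third is September 21.
At the standard offset (UTC+02:00), 13:58 UTC + 2h = 15:58 Bryax Coast standard time.
The standard-time date in Bryax Coast, 5 February 2031, falls between 3 February and 21 September, so daylight saving is in effect and Bryax Coast is at UTC+03:00.
13:58 UTC + 3h = 16:58 Bryax Coast.

16:58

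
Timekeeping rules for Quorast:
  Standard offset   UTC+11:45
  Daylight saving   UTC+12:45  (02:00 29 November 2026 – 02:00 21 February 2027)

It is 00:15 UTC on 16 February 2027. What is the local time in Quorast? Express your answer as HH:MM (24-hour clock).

At the standard offset (UTC+11:45), 00:15 UTC + 11h45m = 12:00 Quorast standard time.
Daylight saving runs 29 November 2026 – 21 February 2027; the standard-time date in Quorast, 16 February 2027, is inside that window, so Quorast is at UTC+12:45.
00:15 UTC + 12h45m = 13:00 local.

13:00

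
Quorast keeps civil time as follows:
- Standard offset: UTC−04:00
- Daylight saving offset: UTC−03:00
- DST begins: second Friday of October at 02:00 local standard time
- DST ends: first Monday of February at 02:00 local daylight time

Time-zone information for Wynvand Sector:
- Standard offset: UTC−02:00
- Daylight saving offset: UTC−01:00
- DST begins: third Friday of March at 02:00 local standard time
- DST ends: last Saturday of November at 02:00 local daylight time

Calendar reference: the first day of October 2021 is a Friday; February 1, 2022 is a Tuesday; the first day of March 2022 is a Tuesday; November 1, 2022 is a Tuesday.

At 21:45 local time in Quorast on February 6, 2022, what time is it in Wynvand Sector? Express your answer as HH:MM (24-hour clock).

22:45

1 October 2021 is a Friday, so the first Friday is October 1 and the second is October 8.
1 February 2022 is a Tuesday, so the first Monday is February 7.
Daylight saving runs 8 October 2021 – 7 February 2022; February 6, 2022 is inside that window, so Quorast is at UTC−03:00.
21:45 Quorast + 3h = 00:45 UTC (rolling into the next day, 7 February 2022).
1 March 2022 is a Tuesday, so the first Friday is March 4 and the third is March 18.
1 November 2022 is a Tuesday, so Saturdays fall on 5, 12, 19, 26; the last is November 26.
At the standard offset (UTC−02:00), 00:45 UTC − 2h = 22:45 Wynvand Sector standard time (rolling into the previous day, 6 February 2022).
The standard-time date in Wynvand Sector, February 6, 2022, is outside the daylight-saving period (18 March – 26 November), so Wynvand Sector is on standard time, UTC−02:00.
00:45 UTC − 2h = 22:45 Wynvand Sector (rolling into the previous day, 6 February 2022).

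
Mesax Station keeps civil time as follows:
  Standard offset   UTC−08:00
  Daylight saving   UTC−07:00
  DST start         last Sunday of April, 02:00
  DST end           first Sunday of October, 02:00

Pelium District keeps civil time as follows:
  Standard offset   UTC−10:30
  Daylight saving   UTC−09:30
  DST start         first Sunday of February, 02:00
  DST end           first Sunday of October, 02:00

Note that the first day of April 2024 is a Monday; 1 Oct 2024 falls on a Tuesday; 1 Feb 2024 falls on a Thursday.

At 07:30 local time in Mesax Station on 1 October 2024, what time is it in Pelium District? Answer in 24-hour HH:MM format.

05:00

1 April 2024 is a Monday, so Sundays fall on 7, 14, 21, 28; the last is April 28.
1 October 2024 is a Tuesday, so the first Sunday is October 6.
Daylight saving runs 28 April – 6 October; 1 October 2024 is inside that window, so Mesax Station is at UTC−07:00.
07:30 Mesax Station + 7h = 14:30 UTC.
1 February 2024 is a Thursday, so the first Sunday is February 4.
1 October 2024 is a Tuesday, so the first Sunday is October 6.
At the standard offset (UTC−10:30), 14:30 UTC − 10h30m = 04:00 Pelium District standard time.
Daylight saving runs 4 February – 6 October; the standard-time date in Pelium District, 1 October 2024, is inside that window, so Pelium District is at UTC−09:30.
14:30 UTC − 9h30m = 05:00 Pelium District.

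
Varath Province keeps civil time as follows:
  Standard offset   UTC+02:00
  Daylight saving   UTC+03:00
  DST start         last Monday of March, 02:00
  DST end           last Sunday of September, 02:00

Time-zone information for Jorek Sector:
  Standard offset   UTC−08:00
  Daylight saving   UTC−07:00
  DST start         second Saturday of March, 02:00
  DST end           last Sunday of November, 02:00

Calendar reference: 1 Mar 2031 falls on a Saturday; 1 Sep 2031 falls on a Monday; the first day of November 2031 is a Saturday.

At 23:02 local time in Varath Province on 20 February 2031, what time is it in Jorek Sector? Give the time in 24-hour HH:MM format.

13:02

1 March 2031 is a Saturday, so Mondays fall on 3, 10, 17, 24, 31; the last is March 31.
1 September 2031 is a Monday, so Sundays fall on 7, 14, 21, 28; the last is September 28.
20 February 2031 does not fall between 31 March and 28 September, so daylight saving is not in effect and Varath Province is at UTC+02:00.
23:02 Varath Province − 2h = 21:02 UTC.
1 March 2031 is a Saturday, so the first Saturday is March 1 and the second is March 8.
1 November 2031 is a Saturday, so Sundays fall on 2, 9, 16, 23, 30; the last is November 30.
At the standard offset (UTC−08:00), 21:02 UTC − 8h = 13:02 Jorek Sector standard time.
The standard-time date in Jorek Sector, 20 February 2031, is outside the daylight-saving period (8 March – 30 November), so Jorek Sector is on standard time, UTC−08:00.
21:02 UTC − 8h = 13:02 Jorek Sector.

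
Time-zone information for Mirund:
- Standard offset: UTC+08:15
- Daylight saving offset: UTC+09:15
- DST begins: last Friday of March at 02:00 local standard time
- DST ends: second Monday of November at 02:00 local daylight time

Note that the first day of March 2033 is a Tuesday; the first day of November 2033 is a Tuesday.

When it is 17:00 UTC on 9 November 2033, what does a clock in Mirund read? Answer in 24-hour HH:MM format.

1 March 2033 is a Tuesday, so Fridays fall on 4, 11, 18, 25; the last is March 25.
1 November 2033 is a Tuesday, so the first Monday is November 7 and the second is November 14.
At the standard offset (UTC+08:15), 17:00 UTC + 8h15m = 01:15 Mirund standard time (rolling into the next day, 10 November 2033).
The standard-time date in Mirund, 10 November 2033, falls between 25 March and 14 November, so daylight saving is in effect and Mirund is at UTC+09:15.
17:00 UTC + 9h15m = 02:15 local (rolling into the next day, 10 November 2033).

02:15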